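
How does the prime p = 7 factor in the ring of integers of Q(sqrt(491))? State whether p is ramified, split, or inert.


K = Q(sqrt(491)). Since d mod 4 = 3, disc(K) = 1964.
Check p | disc: 1964 mod 7 = 4.
p does not divide disc. Compute Legendre symbol (d/p):
1^((7-1)/2) mod 7 = 1
(d/p) = 1, so p splits: (p) = P*P' with e=1, f=1, g=2.
Therefore p is split.

split


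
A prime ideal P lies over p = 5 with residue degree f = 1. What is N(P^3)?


N(P^a) = p^(a*f)
= 5^(3*1)
= 5^3
= 125

125


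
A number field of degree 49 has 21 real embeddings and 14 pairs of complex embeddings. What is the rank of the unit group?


By Dirichlet's unit theorem:
rank = r1 + r2 - 1
= 21 + 14 - 1
= 34

34


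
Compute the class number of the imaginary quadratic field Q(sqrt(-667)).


K = Q(sqrt(-667)). d mod 4 = 1, so D = disc(K) = d = -667
h(K) equals the number of primitive reduced positive-definite forms (a, b, c) = a*x^2 + b*x*y + c*y^2 with b^2 - 4ac = D,
where reduced means |b| <= a <= c, with b >= 0 whenever |b| = a or a = c, and primitive means gcd(a, b, c) = 1.
Reduced forces 3a^2 <= |D| = 667, so 1 <= a <= 14; b must have the parity of D, and c = (b^2 - D)/(4a) must be an integer >= a.
Enumerate a = 1..14, b in [-a, a]:
  a=1: (1, 1, 167)  [1]
  a=2..10: none
  a=11: (11, -9, 17), (11, 9, 17)  [2]
  a=12: none
  a=13: (13, 3, 13)  [1]
  a=14: none
Total reduced forms: 1 + 2 + 1 = 4
h = 4

4


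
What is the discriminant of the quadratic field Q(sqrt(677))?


For K = Q(sqrt(d)) with d squarefree: disc(K) = d if d = 1 mod 4, and disc(K) = 4d if d = 2 or 3 mod 4.
Here d = 677, and d mod 4 = 1.
d = 1 mod 4 (O_K = Z[(1+sqrt(d))/2]), so disc(K) = d = 677

677


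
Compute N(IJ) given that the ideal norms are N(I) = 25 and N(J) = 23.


N(IJ) = N(I) * N(J)
= 25 * 23
= 575

575


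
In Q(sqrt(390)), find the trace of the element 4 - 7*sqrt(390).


Tr(a + b*sqrt(d)) = (a + b*sqrt(d)) + (a - b*sqrt(d)) = 2a
= 2 * (4)
= 8

8


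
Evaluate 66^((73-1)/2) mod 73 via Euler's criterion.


p = 73 is prime and the exponent is (p-1)/2 = 36, so by Euler's criterion 66^36 = (66/73) = +1 or -1 mod 73.
Compute by square-and-multiply:
  36 = 32 + 4 (binary 100100)
  Repeated squaring mod 73: 66^1 = 66, 66^2 = 49, 66^4 = 65, 66^8 = 64, 66^16 = 8, 66^32 = 64
  66^36 = 66^32 * 66^4 = 64 * 65 mod 73
    64 * 65 = 4160 = 72 mod 73
  66^36 = 72 mod 73
Result 72 = p - 1 = -1 mod 73: 66 is a quadratic non-residue mod 73. As a residue in [0, p-1] the value is 72.
66^36 mod 73 = 72

72


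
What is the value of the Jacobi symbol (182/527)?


Compute (182/527) via quadratic reciprocity:
  pull out 2: (2/527) = +1  (since 527 mod 8 = 7)
  reciprocity: (91/527) -> -(527/91)
  reduce: (72/91)
  pull out 2: (2/91) = -1  (since 91 mod 8 = 3)
  pull out 2: (2/91) = -1  (since 91 mod 8 = 3)
  pull out 2: (2/91) = -1  (since 91 mod 8 = 3)
  reciprocity: (9/91) -> +(91/9)
  reduce: (1/9)
  (1/9) = 1
Product of signs = 1

1


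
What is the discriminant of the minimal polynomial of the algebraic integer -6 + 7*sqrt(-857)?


The element -6 + 7*sqrt(-857) has minimal polynomial:
x^2 + 12*x + 42029
Discriminant = (12)^2 - 4*(42029)
= 144 - 168116
= -167972

-167972


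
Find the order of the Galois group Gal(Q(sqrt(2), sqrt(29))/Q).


The 2 square roots of distinct primes are multiplicatively independent over Q,
so [K:Q] = 2^2 and Gal(K/Q) is isomorphic to (Z/2Z)^2.
|Gal| = 2^2 = 4

4


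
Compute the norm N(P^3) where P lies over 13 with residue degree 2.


N(P^a) = p^(a*f)
= 13^(3*2)
= 13^6
= 4826809

4826809


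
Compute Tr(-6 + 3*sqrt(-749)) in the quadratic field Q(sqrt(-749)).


Tr(a + b*sqrt(d)) = (a + b*sqrt(d)) + (a - b*sqrt(d)) = 2a
= 2 * (-6)
= -12

-12


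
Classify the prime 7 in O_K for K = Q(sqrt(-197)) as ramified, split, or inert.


K = Q(sqrt(-197)). Since d mod 4 = 3, disc(K) = -788.
Check p | disc: -788 mod 7 = 3.
p does not divide disc. Compute Legendre symbol (d/p):
6^((7-1)/2) mod 7 = -1
(d/p) = -1, so p is inert: (p) stays prime with e=1, f=2, g=1.
Therefore p is inert.

inert


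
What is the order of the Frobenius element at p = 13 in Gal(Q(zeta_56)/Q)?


The Frobenius at p in Gal(Q(zeta_n)/Q) = (Z/nZ)* is the class of p, so its order is ord_56(13), the smallest k >= 1 with 13^k = 1 mod 56.
n = 56 = 2^3 * 7, phi(56) = 24; the order divides phi(n).
Divisors of 24: 1, 2, 3, 4, 6, 8, 12, 24
Repeated squaring mod 56: 13^1 = 13, 13^2 = 1, 13^4 = 1, 13^8 = 1, 13^16 = 1
Test divisors in increasing order:
  k=1: 13^1 = 13 mod 56
  k=2: 13^2 = 1 mod 56  <- first divisor giving 1
Order = 2

2


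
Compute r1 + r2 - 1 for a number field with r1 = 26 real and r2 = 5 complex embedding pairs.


By Dirichlet's unit theorem:
rank = r1 + r2 - 1
= 26 + 5 - 1
= 30

30


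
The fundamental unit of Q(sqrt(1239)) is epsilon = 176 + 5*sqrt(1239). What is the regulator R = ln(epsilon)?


epsilon = 176 + 5*sqrt(1239)
= 351.9972
R = ln(351.9972)
= 5.8636

5.8636


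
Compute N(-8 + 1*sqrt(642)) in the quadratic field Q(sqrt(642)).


N(a + b*sqrt(d)) = a^2 - d*b^2
= (-8)^2 - (642)*(1)^2
= 64 - 642
= -578

-578


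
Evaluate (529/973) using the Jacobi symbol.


Compute (529/973) via quadratic reciprocity:
  reciprocity: (529/973) -> +(973/529)
  reduce: (444/529)
  pull out 2: (2/529) = +1  (since 529 mod 8 = 1)
  pull out 2: (2/529) = +1  (since 529 mod 8 = 1)
  reciprocity: (111/529) -> +(529/111)
  reduce: (85/111)
  reciprocity: (85/111) -> +(111/85)
  reduce: (26/85)
  pull out 2: (2/85) = -1  (since 85 mod 8 = 5)
  reciprocity: (13/85) -> +(85/13)
  reduce: (7/13)
  reciprocity: (7/13) -> +(13/7)
  reduce: (6/7)
  pull out 2: (2/7) = +1  (since 7 mod 8 = 7)
  reciprocity: (3/7) -> -(7/3)
  reduce: (1/3)
  (1/3) = 1
Product of signs = 1

1


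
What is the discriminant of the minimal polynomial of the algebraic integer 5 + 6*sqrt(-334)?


The element 5 + 6*sqrt(-334) has minimal polynomial:
x^2 - 10*x + 12049
Discriminant = (-10)^2 - 4*(12049)
= 100 - 48196
= -48096

-48096


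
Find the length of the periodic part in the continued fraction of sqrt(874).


Run the CF algorithm for sqrt(874).
a_0 = floor(sqrt(874)) = 29; set m_0=0, q_0=1.
Recurrence: m' = q*a - m,  q' = (d - m'^2)/q,  a' = floor((a_0 + m')/q').
  step 1: m=29, q=33, a=1
  step 2: m=4, q=26, a=1
  step 3: m=22, q=15, a=3
  step 4: m=23, q=23, a=2
  step 5: m=23, q=15, a=3
  step 6: m=22, q=26, a=1
  step 7: m=4, q=33, a=1
  step 8: m=29, q=1, a=58
a_8 = 2*a_0 = 58, so the period closes here.
sqrt(874) = [29; 1, 1, 3, 2, 3, 1, 1, 58]
Period length = 8

8


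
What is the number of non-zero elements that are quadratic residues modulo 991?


For prime p, the number of non-zero quadratic residues is (p-1)/2.
= (991-1)/2
= 495

495


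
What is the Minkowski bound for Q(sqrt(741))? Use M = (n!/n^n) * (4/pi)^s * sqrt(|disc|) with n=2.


d = 741, d mod 4 = 1, so disc(K) = d = 741; |disc(K)| = 741
Real quadratic field, so n = 2, s = r2 = 0, r1 = 2
M = (n!/n^n) * (4/pi)^s * sqrt(|disc(K)|) = (2!/2^2) * (4/pi)^0 * sqrt(741)
= 0.5 * 1.000000 * 27.221315
= 13.6107

13.6107


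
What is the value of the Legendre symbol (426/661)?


p = 661 is prime, so compute (426/661) with the reciprocity algorithm (Jacobi-symbol steps: pull out 2s via (2/n), flip via reciprocity, reduce):
  pull out 2: (2/661) = -1  (since 661 mod 8 = 5)
  reciprocity: (213/661) -> +(661/213)
  reduce: (22/213)
  pull out 2: (2/213) = -1  (since 213 mod 8 = 5)
  reciprocity: (11/213) -> +(213/11)
  reduce: (4/11)
  pull out 2: (2/11) = -1  (since 11 mod 8 = 3)
  pull out 2: (2/11) = -1  (since 11 mod 8 = 3)
  (1/11) = 1
Product of signs = 1
(426/661) = 1

1


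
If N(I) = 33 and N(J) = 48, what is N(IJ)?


N(IJ) = N(I) * N(J)
= 33 * 48
= 1584

1584


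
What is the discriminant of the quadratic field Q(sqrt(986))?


For K = Q(sqrt(d)) with d squarefree: disc(K) = d if d = 1 mod 4, and disc(K) = 4d if d = 2 or 3 mod 4.
Here d = 986, and d mod 4 = 2.
d = 2 mod 4, not 1 (O_K = Z[sqrt(d)]), so disc(K) = 4d = 4 * (986) = 3944

3944


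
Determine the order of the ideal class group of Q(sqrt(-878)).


K = Q(sqrt(-878)). d mod 4 = 2, so D = disc(K) = 4d = -3512
h(K) equals the number of primitive reduced positive-definite forms (a, b, c) = a*x^2 + b*x*y + c*y^2 with b^2 - 4ac = D,
where reduced means |b| <= a <= c, with b >= 0 whenever |b| = a or a = c, and primitive means gcd(a, b, c) = 1.
Reduced forces 3a^2 <= |D| = 3512, so 1 <= a <= 34; b must have the parity of D, and c = (b^2 - D)/(4a) must be an integer >= a.
Enumerate a = 1..34, b in [-a, a]:
  a=1: (1, 0, 878)  [1]
  a=2: (2, 0, 439)  [1]
  a=3: (3, -2, 293), (3, 2, 293)  [2]
  a=4..5: none
  a=6: (6, -4, 147), (6, 4, 147)  [2]
  a=7: (7, -4, 126), (7, 4, 126)  [2]
  a=8: none
  a=9: (9, -4, 98), (9, 4, 98)  [2]
  a=10..13: none
  a=14: (14, -4, 63), (14, 4, 63)  [2]
  a=15..17: none
  a=18: (18, -4, 49), (18, 4, 49)  [2]
  a=19..20: none
  a=21: (21, -10, 43), (21, -4, 42), (21, 4, 42), (21, 10, 43)  [4]
  a=22..26: none
  a=27: (27, -22, 37), (27, 22, 37)  [2]
  a=28..34: none
Total reduced forms: 1 + 1 + 2 + 2 + 2 + 2 + 2 + 2 + 4 + 2 = 20
h = 20

20


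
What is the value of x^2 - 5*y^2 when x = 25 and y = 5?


x^2 - d*y^2
= 25^2 - 5*5^2
= 625 - 125
= 500

500


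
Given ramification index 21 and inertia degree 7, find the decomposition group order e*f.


|D_P| = e * f
= 21 * 7
= 147

147


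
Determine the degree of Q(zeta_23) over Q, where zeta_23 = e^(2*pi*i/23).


The degree equals Euler's totient phi(23).
23 = 23
phi(23) = 22

22


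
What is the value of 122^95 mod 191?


p = 191 is prime and the exponent is (p-1)/2 = 95, so by Euler's criterion 122^95 = (122/191) = +1 or -1 mod 191.
Compute by square-and-multiply:
  95 = 64 + 16 + 8 + 4 + 2 + 1 (binary 1011111)
  Repeated squaring mod 191: 122^1 = 122, 122^2 = 177, 122^4 = 5, 122^8 = 25, 122^16 = 52, 122^32 = 30, 122^64 = 136
  122^95 = 122^64 * 122^16 * 122^8 * 122^4 * 122^2 * 122^1 = 136 * 52 * 25 * 5 * 177 * 122 mod 191
    136 * 52 = 7072 = 5 mod 191
    5 * 25 = 125 = 125 mod 191
    125 * 5 = 625 = 52 mod 191
    52 * 177 = 9204 = 36 mod 191
    36 * 122 = 4392 = 190 mod 191
  122^95 = 190 mod 191
Result 190 = p - 1 = -1 mod 191: 122 is a quadratic non-residue mod 191. As a residue in [0, p-1] the value is 190.
122^95 mod 191 = 190

190


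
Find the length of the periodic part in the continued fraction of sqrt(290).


Run the CF algorithm for sqrt(290).
a_0 = floor(sqrt(290)) = 17; set m_0=0, q_0=1.
Recurrence: m' = q*a - m,  q' = (d - m'^2)/q,  a' = floor((a_0 + m')/q').
  step 1: m=17, q=1, a=34
a_1 = 2*a_0 = 34, so the period closes here.
sqrt(290) = [17; 34]
Period length = 1

1


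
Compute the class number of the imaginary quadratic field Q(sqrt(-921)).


K = Q(sqrt(-921)). d mod 4 = 3, so D = disc(K) = 4d = -3684
h(K) equals the number of primitive reduced positive-definite forms (a, b, c) = a*x^2 + b*x*y + c*y^2 with b^2 - 4ac = D,
where reduced means |b| <= a <= c, with b >= 0 whenever |b| = a or a = c, and primitive means gcd(a, b, c) = 1.
Reduced forces 3a^2 <= |D| = 3684, so 1 <= a <= 35; b must have the parity of D, and c = (b^2 - D)/(4a) must be an integer >= a.
Enumerate a = 1..35, b in [-a, a]:
  a=1: (1, 0, 921)  [1]
  a=2: (2, 2, 461)  [1]
  a=3: (3, 0, 307)  [1]
  a=4: none
  a=5: (5, -4, 185), (5, 4, 185)  [2]
  a=6: (6, 6, 155)  [1]
  a=7..9: none
  a=10: (10, -6, 93), (10, 6, 93)  [2]
  a=11: (11, -10, 86), (11, 10, 86)  [2]
  a=12..14: none
  a=15: (15, -6, 62), (15, 6, 62)  [2]
  a=16..21: none
  a=22: (22, -10, 43), (22, 10, 43)  [2]
  a=23..24: none
  a=25: (25, -4, 37), (25, 4, 37)  [2]
  a=26..28: none
  a=29: (29, -12, 33), (29, 12, 33)  [2]
  a=30: (30, -6, 31), (30, 6, 31)  [2]
  a=31..35: none
Total reduced forms: 1 + 1 + 1 + 2 + 1 + 2 + 2 + 2 + 2 + 2 + 2 + 2 = 20
h = 20

20


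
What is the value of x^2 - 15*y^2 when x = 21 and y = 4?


x^2 - d*y^2
= 21^2 - 15*4^2
= 441 - 240
= 201

201


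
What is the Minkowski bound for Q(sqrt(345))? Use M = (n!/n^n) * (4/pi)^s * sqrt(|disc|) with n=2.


d = 345, d mod 4 = 1, so disc(K) = d = 345; |disc(K)| = 345
Real quadratic field, so n = 2, s = r2 = 0, r1 = 2
M = (n!/n^n) * (4/pi)^s * sqrt(|disc(K)|) = (2!/2^2) * (4/pi)^0 * sqrt(345)
= 0.5 * 1.000000 * 18.574176
= 9.2871

9.2871


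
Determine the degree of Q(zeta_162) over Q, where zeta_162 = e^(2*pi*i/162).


The degree equals Euler's totient phi(162).
162 = 2 * 3^4
phi(162) = 54

54


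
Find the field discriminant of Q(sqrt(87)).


For K = Q(sqrt(d)) with d squarefree: disc(K) = d if d = 1 mod 4, and disc(K) = 4d if d = 2 or 3 mod 4.
Here d = 87, and d mod 4 = 3.
d = 3 mod 4, not 1 (O_K = Z[sqrt(d)]), so disc(K) = 4d = 4 * (87) = 348

348


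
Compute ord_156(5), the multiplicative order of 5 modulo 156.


We want ord_156(5), the smallest k >= 1 with 5^k = 1 mod 156.
n = 156 = 2^2 * 3 * 13, phi(156) = 48; the order divides phi(n).
Divisors of 48: 1, 2, 3, 4, 6, 8, 12, 16, 24, 48
Repeated squaring mod 156: 5^1 = 5, 5^2 = 25, 5^4 = 1, 5^8 = 1, 5^16 = 1, 5^32 = 1
Test divisors in increasing order:
  k=1: 5^1 = 5 mod 156
  k=2: 5^2 = 25 mod 156
  k=3: 5^3 = 25 * 5 = 125 mod 156
  k=4: 5^4 = 1 mod 156  <- first divisor giving 1
Order = 4

4


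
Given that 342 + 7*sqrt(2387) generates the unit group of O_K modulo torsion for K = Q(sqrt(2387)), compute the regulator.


epsilon = 342 + 7*sqrt(2387)
= 683.9985
R = ln(683.9985)
= 6.5280

6.5280


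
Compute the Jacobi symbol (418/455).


Compute (418/455) via quadratic reciprocity:
  pull out 2: (2/455) = +1  (since 455 mod 8 = 7)
  reciprocity: (209/455) -> +(455/209)
  reduce: (37/209)
  reciprocity: (37/209) -> +(209/37)
  reduce: (24/37)
  pull out 2: (2/37) = -1  (since 37 mod 8 = 5)
  pull out 2: (2/37) = -1  (since 37 mod 8 = 5)
  pull out 2: (2/37) = -1  (since 37 mod 8 = 5)
  reciprocity: (3/37) -> +(37/3)
  reduce: (1/3)
  (1/3) = 1
Product of signs = -1

-1


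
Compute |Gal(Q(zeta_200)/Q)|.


|Gal(Q(zeta_200)/Q)| = phi(200)
= 80

80


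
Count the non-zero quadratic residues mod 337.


For prime p, the number of non-zero quadratic residues is (p-1)/2.
= (337-1)/2
= 168

168


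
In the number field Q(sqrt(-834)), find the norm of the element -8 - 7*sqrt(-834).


N(a + b*sqrt(d)) = a^2 - d*b^2
= (-8)^2 - (-834)*(-7)^2
= 64 + 40866
= 40930

40930


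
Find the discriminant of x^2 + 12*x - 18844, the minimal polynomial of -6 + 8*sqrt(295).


The element -6 + 8*sqrt(295) has minimal polynomial:
x^2 + 12*x - 18844
Discriminant = (12)^2 - 4*(-18844)
= 144 + 75376
= 75520

75520


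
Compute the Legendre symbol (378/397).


p = 397 is prime, so compute (378/397) with the reciprocity algorithm (Jacobi-symbol steps: pull out 2s via (2/n), flip via reciprocity, reduce):
  pull out 2: (2/397) = -1  (since 397 mod 8 = 5)
  reciprocity: (189/397) -> +(397/189)
  reduce: (19/189)
  reciprocity: (19/189) -> +(189/19)
  reduce: (18/19)
  pull out 2: (2/19) = -1  (since 19 mod 8 = 3)
  reciprocity: (9/19) -> +(19/9)
  reduce: (1/9)
  (1/9) = 1
Product of signs = 1
(378/397) = 1

1


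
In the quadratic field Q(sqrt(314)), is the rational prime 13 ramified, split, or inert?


K = Q(sqrt(314)). Since d mod 4 = 2, disc(K) = 1256.
Check p | disc: 1256 mod 13 = 8.
p does not divide disc. Compute Legendre symbol (d/p):
2^((13-1)/2) mod 13 = -1
(d/p) = -1, so p is inert: (p) stays prime with e=1, f=2, g=1.
Therefore p is inert.

inert


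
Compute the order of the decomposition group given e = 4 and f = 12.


|D_P| = e * f
= 4 * 12
= 48

48


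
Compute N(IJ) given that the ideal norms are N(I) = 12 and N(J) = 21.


N(IJ) = N(I) * N(J)
= 12 * 21
= 252

252


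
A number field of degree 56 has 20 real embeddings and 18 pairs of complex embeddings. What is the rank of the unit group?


By Dirichlet's unit theorem:
rank = r1 + r2 - 1
= 20 + 18 - 1
= 37

37


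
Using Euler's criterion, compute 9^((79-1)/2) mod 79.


p = 79 is prime and the exponent is (p-1)/2 = 39, so by Euler's criterion 9^39 = (9/79) = +1 or -1 mod 79.
Compute by square-and-multiply:
  39 = 32 + 4 + 2 + 1 (binary 100111)
  Repeated squaring mod 79: 9^1 = 9, 9^2 = 2, 9^4 = 4, 9^8 = 16, 9^16 = 19, 9^32 = 45
  9^39 = 9^32 * 9^4 * 9^2 * 9^1 = 45 * 4 * 2 * 9 mod 79
    45 * 4 = 180 = 22 mod 79
    22 * 2 = 44 = 44 mod 79
    44 * 9 = 396 = 1 mod 79
  9^39 = 1 mod 79
Result 1: 9 is a quadratic residue mod 79.
9^39 mod 79 = 1

1


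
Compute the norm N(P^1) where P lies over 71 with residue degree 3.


N(P^a) = p^(a*f)
= 71^(1*3)
= 71^3
= 357911

357911


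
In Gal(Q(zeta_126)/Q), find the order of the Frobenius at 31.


The Frobenius at p in Gal(Q(zeta_n)/Q) = (Z/nZ)* is the class of p, so its order is ord_126(31), the smallest k >= 1 with 31^k = 1 mod 126.
n = 126 = 2 * 3^2 * 7, phi(126) = 36; the order divides phi(n).
Divisors of 36: 1, 2, 3, 4, 6, 9, 12, 18, 36
Repeated squaring mod 126: 31^1 = 31, 31^2 = 79, 31^4 = 67, 31^8 = 79, 31^16 = 67, 31^32 = 79
Test divisors in increasing order:
  k=1: 31^1 = 31 mod 126
  k=2: 31^2 = 79 mod 126
  k=3: 31^3 = 79 * 31 = 55 mod 126
  k=4: 31^4 = 67 mod 126
  k=6: 31^6 = 67 * 79 = 1 mod 126  <- first divisor giving 1
Order = 6

6


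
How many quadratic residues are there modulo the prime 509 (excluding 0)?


For prime p, the number of non-zero quadratic residues is (p-1)/2.
= (509-1)/2
= 254

254


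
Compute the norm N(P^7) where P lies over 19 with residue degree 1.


N(P^a) = p^(a*f)
= 19^(7*1)
= 19^7
= 893871739

893871739


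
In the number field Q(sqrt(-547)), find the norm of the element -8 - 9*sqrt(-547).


N(a + b*sqrt(d)) = a^2 - d*b^2
= (-8)^2 - (-547)*(-9)^2
= 64 + 44307
= 44371

44371


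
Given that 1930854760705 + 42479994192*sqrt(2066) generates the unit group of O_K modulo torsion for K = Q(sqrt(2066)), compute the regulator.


epsilon = 1930854760705 + 42479994192*sqrt(2066)
= 3.8617e+12
R = ln(3.8617e+12)
= 28.9821

28.9821


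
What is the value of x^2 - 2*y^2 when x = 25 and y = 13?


x^2 - d*y^2
= 25^2 - 2*13^2
= 625 - 338
= 287

287


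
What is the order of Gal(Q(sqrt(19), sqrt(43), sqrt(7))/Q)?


The 3 square roots of distinct primes are multiplicatively independent over Q,
so [K:Q] = 2^3 and Gal(K/Q) is isomorphic to (Z/2Z)^3.
|Gal| = 2^3 = 8

8


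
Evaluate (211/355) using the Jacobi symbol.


Compute (211/355) via quadratic reciprocity:
  reciprocity: (211/355) -> -(355/211)
  reduce: (144/211)
  pull out 2: (2/211) = -1  (since 211 mod 8 = 3)
  pull out 2: (2/211) = -1  (since 211 mod 8 = 3)
  pull out 2: (2/211) = -1  (since 211 mod 8 = 3)
  pull out 2: (2/211) = -1  (since 211 mod 8 = 3)
  reciprocity: (9/211) -> +(211/9)
  reduce: (4/9)
  pull out 2: (2/9) = +1  (since 9 mod 8 = 1)
  pull out 2: (2/9) = +1  (since 9 mod 8 = 1)
  (1/9) = 1
Product of signs = -1

-1


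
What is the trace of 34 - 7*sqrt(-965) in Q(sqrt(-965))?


Tr(a + b*sqrt(d)) = (a + b*sqrt(d)) + (a - b*sqrt(d)) = 2a
= 2 * (34)
= 68

68


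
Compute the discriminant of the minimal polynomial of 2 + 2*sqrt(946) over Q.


The element 2 + 2*sqrt(946) has minimal polynomial:
x^2 - 4*x - 3780
Discriminant = (-4)^2 - 4*(-3780)
= 16 + 15120
= 15136

15136


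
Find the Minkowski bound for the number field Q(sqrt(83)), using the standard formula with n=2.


d = 83, d mod 4 = 3, so disc(K) = 4d = 332; |disc(K)| = 332
Real quadratic field, so n = 2, s = r2 = 0, r1 = 2
M = (n!/n^n) * (4/pi)^s * sqrt(|disc(K)|) = (2!/2^2) * (4/pi)^0 * sqrt(332)
= 0.5 * 1.000000 * 18.220867
= 9.1104

9.1104


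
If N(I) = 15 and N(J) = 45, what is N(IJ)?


N(IJ) = N(I) * N(J)
= 15 * 45
= 675

675


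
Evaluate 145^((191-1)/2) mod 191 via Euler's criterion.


p = 191 is prime and the exponent is (p-1)/2 = 95, so by Euler's criterion 145^95 = (145/191) = +1 or -1 mod 191.
Compute by square-and-multiply:
  95 = 64 + 16 + 8 + 4 + 2 + 1 (binary 1011111)
  Repeated squaring mod 191: 145^1 = 145, 145^2 = 15, 145^4 = 34, 145^8 = 10, 145^16 = 100, 145^32 = 68, 145^64 = 40
  145^95 = 145^64 * 145^16 * 145^8 * 145^4 * 145^2 * 145^1 = 40 * 100 * 10 * 34 * 15 * 145 mod 191
    40 * 100 = 4000 = 180 mod 191
    180 * 10 = 1800 = 81 mod 191
    81 * 34 = 2754 = 80 mod 191
    80 * 15 = 1200 = 54 mod 191
    54 * 145 = 7830 = 190 mod 191
  145^95 = 190 mod 191
Result 190 = p - 1 = -1 mod 191: 145 is a quadratic non-residue mod 191. As a residue in [0, p-1] the value is 190.
145^95 mod 191 = 190

190


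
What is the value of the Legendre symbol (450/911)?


p = 911 is prime, so compute (450/911) with the reciprocity algorithm (Jacobi-symbol steps: pull out 2s via (2/n), flip via reciprocity, reduce):
  pull out 2: (2/911) = +1  (since 911 mod 8 = 7)
  reciprocity: (225/911) -> +(911/225)
  reduce: (11/225)
  reciprocity: (11/225) -> +(225/11)
  reduce: (5/11)
  reciprocity: (5/11) -> +(11/5)
  reduce: (1/5)
  (1/5) = 1
Product of signs = 1
(450/911) = 1

1


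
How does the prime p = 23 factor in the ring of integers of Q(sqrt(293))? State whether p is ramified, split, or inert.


K = Q(sqrt(293)). Since d mod 4 = 1, disc(K) = 293.
Check p | disc: 293 mod 23 = 17.
p does not divide disc. Compute Legendre symbol (d/p):
17^((23-1)/2) mod 23 = -1
(d/p) = -1, so p is inert: (p) stays prime with e=1, f=2, g=1.
Therefore p is inert.

inert


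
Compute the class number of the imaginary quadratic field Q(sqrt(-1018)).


K = Q(sqrt(-1018)). d mod 4 = 2, so D = disc(K) = 4d = -4072
h(K) equals the number of primitive reduced positive-definite forms (a, b, c) = a*x^2 + b*x*y + c*y^2 with b^2 - 4ac = D,
where reduced means |b| <= a <= c, with b >= 0 whenever |b| = a or a = c, and primitive means gcd(a, b, c) = 1.
Reduced forces 3a^2 <= |D| = 4072, so 1 <= a <= 36; b must have the parity of D, and c = (b^2 - D)/(4a) must be an integer >= a.
Enumerate a = 1..36, b in [-a, a]:
  a=1: (1, 0, 1018)  [1]
  a=2: (2, 0, 509)  [1]
  a=3..6: none
  a=7: (7, -4, 146), (7, 4, 146)  [2]
  a=8..10: none
  a=11: (11, -8, 94), (11, 8, 94)  [2]
  a=12: none
  a=13: (13, -6, 79), (13, 6, 79)  [2]
  a=14: (14, -4, 73), (14, 4, 73)  [2]
  a=15..16: none
  a=17: (17, -12, 62), (17, 12, 62)  [2]
  a=18..21: none
  a=22: (22, -8, 47), (22, 8, 47)  [2]
  a=23..25: none
  a=26: (26, -20, 43), (26, 20, 43)  [2]
  a=27..30: none
  a=31: (31, -12, 34), (31, 12, 34)  [2]
  a=32..36: none
Total reduced forms: 1 + 1 + 2 + 2 + 2 + 2 + 2 + 2 + 2 + 2 = 18
h = 18

18


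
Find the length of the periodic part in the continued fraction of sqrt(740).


Run the CF algorithm for sqrt(740).
a_0 = floor(sqrt(740)) = 27; set m_0=0, q_0=1.
Recurrence: m' = q*a - m,  q' = (d - m'^2)/q,  a' = floor((a_0 + m')/q').
  step 1: m=27, q=11, a=4
  step 2: m=17, q=41, a=1
  step 3: m=24, q=4, a=12
  step 4: m=24, q=41, a=1
  step 5: m=17, q=11, a=4
  step 6: m=27, q=1, a=54
a_6 = 2*a_0 = 54, so the period closes here.
sqrt(740) = [27; 4, 1, 12, 1, 4, 54]
Period length = 6

6


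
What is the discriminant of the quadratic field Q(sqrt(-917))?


For K = Q(sqrt(d)) with d squarefree: disc(K) = d if d = 1 mod 4, and disc(K) = 4d if d = 2 or 3 mod 4.
Here d = -917, and d mod 4 = 3.
d = 3 mod 4, not 1 (O_K = Z[sqrt(d)]), so disc(K) = 4d = 4 * (-917) = -3668

-3668


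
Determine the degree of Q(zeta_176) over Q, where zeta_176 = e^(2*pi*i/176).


The degree equals Euler's totient phi(176).
176 = 2^4 * 11
phi(176) = 80

80


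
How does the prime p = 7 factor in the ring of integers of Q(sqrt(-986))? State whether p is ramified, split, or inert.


K = Q(sqrt(-986)). Since d mod 4 = 2, disc(K) = -3944.
Check p | disc: -3944 mod 7 = 4.
p does not divide disc. Compute Legendre symbol (d/p):
1^((7-1)/2) mod 7 = 1
(d/p) = 1, so p splits: (p) = P*P' with e=1, f=1, g=2.
Therefore p is split.

split


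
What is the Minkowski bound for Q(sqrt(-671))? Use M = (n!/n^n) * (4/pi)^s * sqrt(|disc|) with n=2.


d = -671, d mod 4 = 1, so disc(K) = d = -671; |disc(K)| = 671
Imaginary quadratic field, so n = 2, s = r2 = 1, r1 = 0
M = (n!/n^n) * (4/pi)^s * sqrt(|disc(K)|) = (2!/2^2) * (4/pi)^1 * sqrt(671)
= 0.5 * 1.273240 * 25.903668
= 16.4908

16.4908


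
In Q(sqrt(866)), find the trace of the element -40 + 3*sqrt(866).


Tr(a + b*sqrt(d)) = (a + b*sqrt(d)) + (a - b*sqrt(d)) = 2a
= 2 * (-40)
= -80

-80


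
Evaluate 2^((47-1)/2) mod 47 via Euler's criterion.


p = 47 is prime and the exponent is (p-1)/2 = 23, so by Euler's criterion 2^23 = (2/47) = +1 or -1 mod 47.
Compute by square-and-multiply:
  23 = 16 + 4 + 2 + 1 (binary 10111)
  Repeated squaring mod 47: 2^1 = 2, 2^2 = 4, 2^4 = 16, 2^8 = 21, 2^16 = 18
  2^23 = 2^16 * 2^4 * 2^2 * 2^1 = 18 * 16 * 4 * 2 mod 47
    18 * 16 = 288 = 6 mod 47
    6 * 4 = 24 = 24 mod 47
    24 * 2 = 48 = 1 mod 47
  2^23 = 1 mod 47
Result 1: 2 is a quadratic residue mod 47.
2^23 mod 47 = 1

1


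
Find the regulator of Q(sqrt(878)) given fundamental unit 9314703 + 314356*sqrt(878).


epsilon = 9314703 + 314356*sqrt(878)
= 1.8629e+07
R = ln(1.8629e+07)
= 16.7403

16.7403


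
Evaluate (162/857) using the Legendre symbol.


p = 857 is prime, so compute (162/857) with the reciprocity algorithm (Jacobi-symbol steps: pull out 2s via (2/n), flip via reciprocity, reduce):
  pull out 2: (2/857) = +1  (since 857 mod 8 = 1)
  reciprocity: (81/857) -> +(857/81)
  reduce: (47/81)
  reciprocity: (47/81) -> +(81/47)
  reduce: (34/47)
  pull out 2: (2/47) = +1  (since 47 mod 8 = 7)
  reciprocity: (17/47) -> +(47/17)
  reduce: (13/17)
  reciprocity: (13/17) -> +(17/13)
  reduce: (4/13)
  pull out 2: (2/13) = -1  (since 13 mod 8 = 5)
  pull out 2: (2/13) = -1  (since 13 mod 8 = 5)
  (1/13) = 1
Product of signs = 1
(162/857) = 1

1


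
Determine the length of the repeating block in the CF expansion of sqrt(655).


Run the CF algorithm for sqrt(655).
a_0 = floor(sqrt(655)) = 25; set m_0=0, q_0=1.
Recurrence: m' = q*a - m,  q' = (d - m'^2)/q,  a' = floor((a_0 + m')/q').
  step 1: m=25, q=30, a=1
  step 2: m=5, q=21, a=1
  step 3: m=16, q=19, a=2
  step 4: m=22, q=9, a=5
  step 5: m=23, q=14, a=3
  step 6: m=19, q=21, a=2
  step 7: m=23, q=6, a=8
  step 8: m=25, q=5, a=10
  step 9: m=25, q=6, a=8
  step 10: m=23, q=21, a=2
  step 11: m=19, q=14, a=3
  step 12: m=23, q=9, a=5
  step 13: m=22, q=19, a=2
  step 14: m=16, q=21, a=1
  step 15: m=5, q=30, a=1
  step 16: m=25, q=1, a=50
a_16 = 2*a_0 = 50, so the period closes here.
sqrt(655) = [25; 1, 1, 2, 5, 3, 2, 8, 10, 8, 2, 3, 5, 2, 1, 1, 50]
Period length = 16

16


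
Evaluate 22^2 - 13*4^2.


x^2 - d*y^2
= 22^2 - 13*4^2
= 484 - 208
= 276

276


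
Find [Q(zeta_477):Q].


The degree equals Euler's totient phi(477).
477 = 3^2 * 53
phi(477) = 312

312


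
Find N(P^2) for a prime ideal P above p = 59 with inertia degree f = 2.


N(P^a) = p^(a*f)
= 59^(2*2)
= 59^4
= 12117361

12117361


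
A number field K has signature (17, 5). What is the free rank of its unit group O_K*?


By Dirichlet's unit theorem:
rank = r1 + r2 - 1
= 17 + 5 - 1
= 21

21


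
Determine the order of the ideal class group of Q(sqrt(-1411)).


K = Q(sqrt(-1411)). d mod 4 = 1, so D = disc(K) = d = -1411
h(K) equals the number of primitive reduced positive-definite forms (a, b, c) = a*x^2 + b*x*y + c*y^2 with b^2 - 4ac = D,
where reduced means |b| <= a <= c, with b >= 0 whenever |b| = a or a = c, and primitive means gcd(a, b, c) = 1.
Reduced forces 3a^2 <= |D| = 1411, so 1 <= a <= 21; b must have the parity of D, and c = (b^2 - D)/(4a) must be an integer >= a.
Enumerate a = 1..21, b in [-a, a]:
  a=1: (1, 1, 353)  [1]
  a=2..4: none
  a=5: (5, -3, 71), (5, 3, 71)  [2]
  a=6..16: none
  a=17: (17, 17, 25)  [1]
  a=18..21: none
Total reduced forms: 1 + 2 + 1 = 4
h = 4

4


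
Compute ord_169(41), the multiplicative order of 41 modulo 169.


We want ord_169(41), the smallest k >= 1 with 41^k = 1 mod 169.
n = 169 = 13^2, phi(169) = 156; the order divides phi(n).
Divisors of 156: 1, 2, 3, 4, 6, 12, 13, 26, 39, 52, 78, 156
Repeated squaring mod 169: 41^1 = 41, 41^2 = 160, 41^4 = 81, 41^8 = 139, 41^16 = 55, 41^32 = 152, 41^64 = 120, 41^128 = 35
Test divisors in increasing order:
  k=1: 41^1 = 41 mod 169
  k=2: 41^2 = 160 mod 169
  k=3: 41^3 = 160 * 41 = 138 mod 169
  k=4: 41^4 = 81 mod 169
  k=6: 41^6 = 81 * 160 = 116 mod 169
  k=12: 41^12 = 139 * 81 = 105 mod 169
  k=13: 41^13 = 139 * 81 * 41 = 80 mod 169
  k=26: 41^26 = 55 * 139 * 160 = 147 mod 169
  k=39: 41^39 = 152 * 81 * 160 * 41 = 99 mod 169
  k=52: 41^52 = 152 * 55 * 81 = 146 mod 169
  k=78: 41^78 = 120 * 139 * 81 * 160 = 168 mod 169
  k=156: 41^156 = 35 * 55 * 139 * 81 = 1 mod 169  <- first divisor giving 1
Order = 156

156


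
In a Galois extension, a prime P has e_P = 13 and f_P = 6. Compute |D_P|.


|D_P| = e * f
= 13 * 6
= 78

78


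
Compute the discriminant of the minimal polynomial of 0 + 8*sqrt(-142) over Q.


The element 0 + 8*sqrt(-142) has minimal polynomial:
x^2 + 0*x + 9088
Discriminant = (0)^2 - 4*(9088)
= 0 - 36352
= -36352

-36352


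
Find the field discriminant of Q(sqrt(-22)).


For K = Q(sqrt(d)) with d squarefree: disc(K) = d if d = 1 mod 4, and disc(K) = 4d if d = 2 or 3 mod 4.
Here d = -22, and d mod 4 = 2.
d = 2 mod 4, not 1 (O_K = Z[sqrt(d)]), so disc(K) = 4d = 4 * (-22) = -88

-88


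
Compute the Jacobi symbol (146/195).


Compute (146/195) via quadratic reciprocity:
  pull out 2: (2/195) = -1  (since 195 mod 8 = 3)
  reciprocity: (73/195) -> +(195/73)
  reduce: (49/73)
  reciprocity: (49/73) -> +(73/49)
  reduce: (24/49)
  pull out 2: (2/49) = +1  (since 49 mod 8 = 1)
  pull out 2: (2/49) = +1  (since 49 mod 8 = 1)
  pull out 2: (2/49) = +1  (since 49 mod 8 = 1)
  reciprocity: (3/49) -> +(49/3)
  reduce: (1/3)
  (1/3) = 1
Product of signs = -1

-1


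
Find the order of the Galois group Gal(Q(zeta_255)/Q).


|Gal(Q(zeta_255)/Q)| = phi(255)
= 128

128


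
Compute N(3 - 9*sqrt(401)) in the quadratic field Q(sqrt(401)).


N(a + b*sqrt(d)) = a^2 - d*b^2
= (3)^2 - (401)*(-9)^2
= 9 - 32481
= -32472

-32472


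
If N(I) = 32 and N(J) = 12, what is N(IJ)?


N(IJ) = N(I) * N(J)
= 32 * 12
= 384

384


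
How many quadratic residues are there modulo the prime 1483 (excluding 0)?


For prime p, the number of non-zero quadratic residues is (p-1)/2.
= (1483-1)/2
= 741

741


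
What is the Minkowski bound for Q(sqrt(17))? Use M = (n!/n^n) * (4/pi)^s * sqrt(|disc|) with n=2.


d = 17, d mod 4 = 1, so disc(K) = d = 17; |disc(K)| = 17
Real quadratic field, so n = 2, s = r2 = 0, r1 = 2
M = (n!/n^n) * (4/pi)^s * sqrt(|disc(K)|) = (2!/2^2) * (4/pi)^0 * sqrt(17)
= 0.5 * 1.000000 * 4.123106
= 2.0616

2.0616


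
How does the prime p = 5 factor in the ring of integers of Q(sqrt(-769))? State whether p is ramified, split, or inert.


K = Q(sqrt(-769)). Since d mod 4 = 3, disc(K) = -3076.
Check p | disc: -3076 mod 5 = 4.
p does not divide disc. Compute Legendre symbol (d/p):
1^((5-1)/2) mod 5 = 1
(d/p) = 1, so p splits: (p) = P*P' with e=1, f=1, g=2.
Therefore p is split.

split


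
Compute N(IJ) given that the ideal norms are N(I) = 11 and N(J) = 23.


N(IJ) = N(I) * N(J)
= 11 * 23
= 253

253


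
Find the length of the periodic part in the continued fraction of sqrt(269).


Run the CF algorithm for sqrt(269).
a_0 = floor(sqrt(269)) = 16; set m_0=0, q_0=1.
Recurrence: m' = q*a - m,  q' = (d - m'^2)/q,  a' = floor((a_0 + m')/q').
  step 1: m=16, q=13, a=2
  step 2: m=10, q=13, a=2
  step 3: m=16, q=1, a=32
a_3 = 2*a_0 = 32, so the period closes here.
sqrt(269) = [16; 2, 2, 32]
Period length = 3

3


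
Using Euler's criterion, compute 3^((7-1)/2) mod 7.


p = 7 is prime and the exponent is (p-1)/2 = 3, so by Euler's criterion 3^3 = (3/7) = +1 or -1 mod 7.
Compute by square-and-multiply:
  3 = 2 + 1 (binary 11)
  Repeated squaring mod 7: 3^1 = 3, 3^2 = 2
  3^3 = 3^2 * 3^1 = 2 * 3 mod 7
    2 * 3 = 6 = 6 mod 7
  3^3 = 6 mod 7
Result 6 = p - 1 = -1 mod 7: 3 is a quadratic non-residue mod 7. As a residue in [0, p-1] the value is 6.
3^3 mod 7 = 6

6


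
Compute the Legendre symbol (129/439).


p = 439 is prime, so compute (129/439) with the reciprocity algorithm (Jacobi-symbol steps: pull out 2s via (2/n), flip via reciprocity, reduce):
  reciprocity: (129/439) -> +(439/129)
  reduce: (52/129)
  pull out 2: (2/129) = +1  (since 129 mod 8 = 1)
  pull out 2: (2/129) = +1  (since 129 mod 8 = 1)
  reciprocity: (13/129) -> +(129/13)
  reduce: (12/13)
  pull out 2: (2/13) = -1  (since 13 mod 8 = 5)
  pull out 2: (2/13) = -1  (since 13 mod 8 = 5)
  reciprocity: (3/13) -> +(13/3)
  reduce: (1/3)
  (1/3) = 1
Product of signs = 1
(129/439) = 1

1


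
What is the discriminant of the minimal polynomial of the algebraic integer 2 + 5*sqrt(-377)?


The element 2 + 5*sqrt(-377) has minimal polynomial:
x^2 - 4*x + 9429
Discriminant = (-4)^2 - 4*(9429)
= 16 - 37716
= -37700

-37700


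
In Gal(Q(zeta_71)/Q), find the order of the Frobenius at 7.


The Frobenius at p in Gal(Q(zeta_n)/Q) = (Z/nZ)* is the class of p, so its order is ord_71(7), the smallest k >= 1 with 7^k = 1 mod 71.
n = 71 = 71, phi(71) = 70; the order divides phi(n).
Divisors of 70: 1, 2, 5, 7, 10, 14, 35, 70
Repeated squaring mod 71: 7^1 = 7, 7^2 = 49, 7^4 = 58, 7^8 = 27, 7^16 = 19, 7^32 = 6, 7^64 = 36
Test divisors in increasing order:
  k=1: 7^1 = 7 mod 71
  k=2: 7^2 = 49 mod 71
  k=5: 7^5 = 58 * 7 = 51 mod 71
  k=7: 7^7 = 58 * 49 * 7 = 14 mod 71
  k=10: 7^10 = 27 * 49 = 45 mod 71
  k=14: 7^14 = 27 * 58 * 49 = 54 mod 71
  k=35: 7^35 = 6 * 49 * 7 = 70 mod 71
  k=70: 7^70 = 36 * 58 * 49 = 1 mod 71  <- first divisor giving 1
Order = 70

70


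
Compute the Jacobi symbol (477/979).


Compute (477/979) via quadratic reciprocity:
  reciprocity: (477/979) -> +(979/477)
  reduce: (25/477)
  reciprocity: (25/477) -> +(477/25)
  reduce: (2/25)
  pull out 2: (2/25) = +1  (since 25 mod 8 = 1)
  (1/25) = 1
Product of signs = 1

1


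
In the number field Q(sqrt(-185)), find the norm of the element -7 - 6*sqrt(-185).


N(a + b*sqrt(d)) = a^2 - d*b^2
= (-7)^2 - (-185)*(-6)^2
= 49 + 6660
= 6709

6709


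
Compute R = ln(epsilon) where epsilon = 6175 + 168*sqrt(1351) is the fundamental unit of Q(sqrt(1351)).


epsilon = 6175 + 168*sqrt(1351)
= 12349.9999
R = ln(12349.9999)
= 9.4214

9.4214


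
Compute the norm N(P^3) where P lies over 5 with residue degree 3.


N(P^a) = p^(a*f)
= 5^(3*3)
= 5^9
= 1953125

1953125


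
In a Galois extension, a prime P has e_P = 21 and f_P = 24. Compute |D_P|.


|D_P| = e * f
= 21 * 24
= 504

504


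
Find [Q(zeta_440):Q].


The degree equals Euler's totient phi(440).
440 = 2^3 * 5 * 11
phi(440) = 160

160


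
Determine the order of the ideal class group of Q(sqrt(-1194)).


K = Q(sqrt(-1194)). d mod 4 = 2, so D = disc(K) = 4d = -4776
h(K) equals the number of primitive reduced positive-definite forms (a, b, c) = a*x^2 + b*x*y + c*y^2 with b^2 - 4ac = D,
where reduced means |b| <= a <= c, with b >= 0 whenever |b| = a or a = c, and primitive means gcd(a, b, c) = 1.
Reduced forces 3a^2 <= |D| = 4776, so 1 <= a <= 39; b must have the parity of D, and c = (b^2 - D)/(4a) must be an integer >= a.
Enumerate a = 1..39, b in [-a, a]:
  a=1: (1, 0, 1194)  [1]
  a=2: (2, 0, 597)  [1]
  a=3: (3, 0, 398)  [1]
  a=4: none
  a=5: (5, -2, 239), (5, 2, 239)  [2]
  a=6: (6, 0, 199)  [1]
  a=7..9: none
  a=10: (10, -8, 121), (10, 8, 121)  [2]
  a=11: (11, -8, 110), (11, 8, 110)  [2]
  a=12..14: none
  a=15: (15, -12, 82), (15, 12, 82)  [2]
  a=16: none
  a=17: (17, -16, 74), (17, 16, 74)  [2]
  a=18..21: none
  a=22: (22, -8, 55), (22, 8, 55)  [2]
  a=23: (23, -10, 53), (23, 10, 53)  [2]
  a=24: none
  a=25: (25, -18, 51), (25, 18, 51)  [2]
  a=26..28: none
  a=29: (29, -26, 47), (29, 26, 47)  [2]
  a=30: (30, -12, 41), (30, 12, 41)  [2]
  a=31..32: none
  a=33: (33, -30, 43), (33, 30, 43)  [2]
  a=34: (34, -16, 37), (34, 16, 37)  [2]
  a=35..39: none
Total reduced forms: 1 + 1 + 1 + 2 + 1 + 2 + 2 + 2 + 2 + 2 + 2 + 2 + 2 + 2 + 2 + 2 = 28
h = 28

28


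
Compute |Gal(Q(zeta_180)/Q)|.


|Gal(Q(zeta_180)/Q)| = phi(180)
= 48

48


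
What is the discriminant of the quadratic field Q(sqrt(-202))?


For K = Q(sqrt(d)) with d squarefree: disc(K) = d if d = 1 mod 4, and disc(K) = 4d if d = 2 or 3 mod 4.
Here d = -202, and d mod 4 = 2.
d = 2 mod 4, not 1 (O_K = Z[sqrt(d)]), so disc(K) = 4d = 4 * (-202) = -808

-808


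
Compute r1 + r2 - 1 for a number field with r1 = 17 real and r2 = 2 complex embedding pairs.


By Dirichlet's unit theorem:
rank = r1 + r2 - 1
= 17 + 2 - 1
= 18

18


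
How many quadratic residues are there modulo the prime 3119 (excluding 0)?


For prime p, the number of non-zero quadratic residues is (p-1)/2.
= (3119-1)/2
= 1559

1559


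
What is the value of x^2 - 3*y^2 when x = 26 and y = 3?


x^2 - d*y^2
= 26^2 - 3*3^2
= 676 - 27
= 649

649


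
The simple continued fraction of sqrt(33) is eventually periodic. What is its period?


Run the CF algorithm for sqrt(33).
a_0 = floor(sqrt(33)) = 5; set m_0=0, q_0=1.
Recurrence: m' = q*a - m,  q' = (d - m'^2)/q,  a' = floor((a_0 + m')/q').
  step 1: m=5, q=8, a=1
  step 2: m=3, q=3, a=2
  step 3: m=3, q=8, a=1
  step 4: m=5, q=1, a=10
a_4 = 2*a_0 = 10, so the period closes here.
sqrt(33) = [5; 1, 2, 1, 10]
Period length = 4

4


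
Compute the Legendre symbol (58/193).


p = 193 is prime, so compute (58/193) with the reciprocity algorithm (Jacobi-symbol steps: pull out 2s via (2/n), flip via reciprocity, reduce):
  pull out 2: (2/193) = +1  (since 193 mod 8 = 1)
  reciprocity: (29/193) -> +(193/29)
  reduce: (19/29)
  reciprocity: (19/29) -> +(29/19)
  reduce: (10/19)
  pull out 2: (2/19) = -1  (since 19 mod 8 = 3)
  reciprocity: (5/19) -> +(19/5)
  reduce: (4/5)
  pull out 2: (2/5) = -1  (since 5 mod 8 = 5)
  pull out 2: (2/5) = -1  (since 5 mod 8 = 5)
  (1/5) = 1
Product of signs = -1
(58/193) = -1

-1


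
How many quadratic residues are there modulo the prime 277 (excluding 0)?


For prime p, the number of non-zero quadratic residues is (p-1)/2.
= (277-1)/2
= 138

138


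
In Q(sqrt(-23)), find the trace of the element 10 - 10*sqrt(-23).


Tr(a + b*sqrt(d)) = (a + b*sqrt(d)) + (a - b*sqrt(d)) = 2a
= 2 * (10)
= 20

20


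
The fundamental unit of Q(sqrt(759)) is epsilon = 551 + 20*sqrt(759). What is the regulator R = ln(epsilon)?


epsilon = 551 + 20*sqrt(759)
= 1101.9991
R = ln(1101.9991)
= 7.0049

7.0049


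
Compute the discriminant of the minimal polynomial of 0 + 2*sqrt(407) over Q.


The element 0 + 2*sqrt(407) has minimal polynomial:
x^2 + 0*x - 1628
Discriminant = (0)^2 - 4*(-1628)
= 0 + 6512
= 6512

6512


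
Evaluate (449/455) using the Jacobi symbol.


Compute (449/455) via quadratic reciprocity:
  reciprocity: (449/455) -> +(455/449)
  reduce: (6/449)
  pull out 2: (2/449) = +1  (since 449 mod 8 = 1)
  reciprocity: (3/449) -> +(449/3)
  reduce: (2/3)
  pull out 2: (2/3) = -1  (since 3 mod 8 = 3)
  (1/3) = 1
Product of signs = -1

-1


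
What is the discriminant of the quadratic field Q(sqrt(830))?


For K = Q(sqrt(d)) with d squarefree: disc(K) = d if d = 1 mod 4, and disc(K) = 4d if d = 2 or 3 mod 4.
Here d = 830, and d mod 4 = 2.
d = 2 mod 4, not 1 (O_K = Z[sqrt(d)]), so disc(K) = 4d = 4 * (830) = 3320

3320


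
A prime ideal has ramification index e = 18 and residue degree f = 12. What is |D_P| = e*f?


|D_P| = e * f
= 18 * 12
= 216

216


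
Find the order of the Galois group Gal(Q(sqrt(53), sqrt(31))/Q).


The 2 square roots of distinct primes are multiplicatively independent over Q,
so [K:Q] = 2^2 and Gal(K/Q) is isomorphic to (Z/2Z)^2.
|Gal| = 2^2 = 4

4


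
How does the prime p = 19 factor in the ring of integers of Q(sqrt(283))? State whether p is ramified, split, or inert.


K = Q(sqrt(283)). Since d mod 4 = 3, disc(K) = 1132.
Check p | disc: 1132 mod 19 = 11.
p does not divide disc. Compute Legendre symbol (d/p):
17^((19-1)/2) mod 19 = 1
(d/p) = 1, so p splits: (p) = P*P' with e=1, f=1, g=2.
Therefore p is split.

split
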